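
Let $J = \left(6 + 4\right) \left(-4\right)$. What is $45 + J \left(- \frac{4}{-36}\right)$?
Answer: $\frac{365}{9} \approx 40.556$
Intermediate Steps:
$J = -40$ ($J = 10 \left(-4\right) = -40$)
$45 + J \left(- \frac{4}{-36}\right) = 45 - 40 \left(- \frac{4}{-36}\right) = 45 - 40 \left(\left(-4\right) \left(- \frac{1}{36}\right)\right) = 45 - \frac{40}{9} = \frac{365}{9}$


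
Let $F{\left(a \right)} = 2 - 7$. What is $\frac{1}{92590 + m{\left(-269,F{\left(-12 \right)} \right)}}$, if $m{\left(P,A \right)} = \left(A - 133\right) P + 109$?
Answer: $\frac{1}{129821} \approx 7.7029 \cdot 10^{-6}$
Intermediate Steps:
$F{\left(a \right)} = -5$
$m{\left(P,A \right)} = 109 + P \left(-133 + A\right)$ ($m{\left(P,A \right)} = \left(-133 + A\right) P + 109 = P \left(-133 + A\right) + 109 = 109 + P \left(-133 + A\right)$)
$\frac{1}{92590 + m{\left(-269,F{\left(-12 \right)} \right)}} = \frac{1}{92590 - -37231} = \frac{1}{92590 + \left(109 + 35777 + 1345\right)} = \frac{1}{92590 + 37231} = \frac{1}{129821}$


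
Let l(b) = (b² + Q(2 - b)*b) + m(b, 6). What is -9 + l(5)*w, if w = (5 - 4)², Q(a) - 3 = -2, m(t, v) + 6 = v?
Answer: 21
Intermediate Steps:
m(t, v) = -6 + v
Q(a) = 1 (Q(a) = 3 - 2 = 1)
l(b) = b + b² (l(b) = (b² + 1*b) + (-6 + 6) = (b² + b) + 0 = (b + b²) + 0 = b + b²)
w = 1 (w = 1² = 1)
-9 + l(5)*w = -9 + (5*(1 + 5))*1 = -9 + (5*6)*1 = -9 + 30*1 = -9 + 30 = 21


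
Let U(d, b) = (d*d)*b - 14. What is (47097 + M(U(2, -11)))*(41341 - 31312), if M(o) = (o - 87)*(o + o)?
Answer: 641023593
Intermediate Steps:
U(d, b) = -14 + b*d² (U(d, b) = d²*b - 14 = b*d² - 14 = -14 + b*d²)
M(o) = 2*o*(-87 + o) (M(o) = (-87 + o)*(2*o) = 2*o*(-87 + o))
(47097 + M(U(2, -11)))*(41341 - 31312) = (47097 + 2*(-14 - 11*2²)*(-87 + (-14 - 11*2²)))*(41341 - 31312) = (47097 + 2*(-14 - 11*4)*(-87 + (-14 - 11*4)))*10029 = (47097 + 2*(-14 - 44)*(-87 + (-14 - 44)))*10029 = (47097 + 2*(-58)*(-87 - 58))*10029 = (47097 + 2*(-58)*(-145))*10029 = (47097 + 16820)*10029 = 63917*10029 = 641023593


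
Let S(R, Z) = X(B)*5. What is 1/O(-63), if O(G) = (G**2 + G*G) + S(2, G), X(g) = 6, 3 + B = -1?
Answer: 1/7968 ≈ 0.00012550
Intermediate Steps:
B = -4 (B = -3 - 1 = -4)
S(R, Z) = 30 (S(R, Z) = 6*5 = 30)
O(G) = 30 + 2*G**2 (O(G) = (G**2 + G*G) + 30 = (G**2 + G**2) + 30 = 2*G**2 + 30 = 30 + 2*G**2)
1/O(-63) = 1/(30 + 2*(-63)**2) = 1/(30 + 2*3969) = 1/(30 + 7938) = 1/7968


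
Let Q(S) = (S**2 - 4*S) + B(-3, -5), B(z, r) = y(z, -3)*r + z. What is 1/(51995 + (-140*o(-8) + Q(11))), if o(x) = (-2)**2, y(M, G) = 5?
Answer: 1/51484 ≈ 1.9424e-5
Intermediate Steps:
B(z, r) = z + 5*r (B(z, r) = 5*r + z = z + 5*r)
Q(S) = -28 + S**2 - 4*S (Q(S) = (S**2 - 4*S) + (-3 + 5*(-5)) = (S**2 - 4*S) + (-3 - 25) = (S**2 - 4*S) - 28 = -28 + S**2 - 4*S)
o(x) = 4
1/(51995 + (-140*o(-8) + Q(11))) = 1/(51995 + (-140*4 + (-28 + 11**2 - 4*11))) = 1/(51995 + (-560 + (-28 + 121 - 44))) = 1/(51995 + (-560 + 49)) = 1/(51995 - 511) = 1/51484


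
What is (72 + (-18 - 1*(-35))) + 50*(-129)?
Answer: -6361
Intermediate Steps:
(72 + (-18 - 1*(-35))) + 50*(-129) = (72 + (-18 + 35)) - 6450 = (72 + 17) - 6450 = 89 - 6450 = -6361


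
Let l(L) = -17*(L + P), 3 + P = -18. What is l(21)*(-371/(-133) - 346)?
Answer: 0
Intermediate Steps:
P = -21 (P = -3 - 18 = -21)
l(L) = 357 - 17*L (l(L) = -17*(L - 21) = -17*(-21 + L) = 357 - 17*L)
l(21)*(-371/(-133) - 346) = (357 - 17*21)*(-371/(-133) - 346) = (357 - 357)*(-371*(-1/133) - 346) = 0*(53/19 - 346) = 0*(-6521/19) = 0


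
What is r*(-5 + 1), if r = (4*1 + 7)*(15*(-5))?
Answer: 3300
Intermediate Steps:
r = -825 (r = (4 + 7)*(-75) = 11*(-75) = -825)
r*(-5 + 1) = -825*(-5 + 1) = -825*(-4) = 3300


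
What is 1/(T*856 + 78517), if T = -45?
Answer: 1/39997 ≈ 2.5002e-5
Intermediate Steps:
1/(T*856 + 78517) = 1/(-45*856 + 78517) = 1/(-38520 + 78517) = 1/39997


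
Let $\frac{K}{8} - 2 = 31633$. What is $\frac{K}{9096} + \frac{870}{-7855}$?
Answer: $\frac{16500249}{595409} \approx 27.712$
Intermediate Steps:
$K = 253080$ ($K = 16 + 8 \cdot 31633 = 16 + 253064 = 253080$)
$\frac{K}{9096} + \frac{870}{-7855} = \frac{253080}{9096} + \frac{870}{-7855} = 253080 \cdot \frac{1}{9096} + 870 \left(- \frac{1}{7855}\right) = \frac{10545}{379} - \frac{174}{1571} = \frac{16500249}{595409}$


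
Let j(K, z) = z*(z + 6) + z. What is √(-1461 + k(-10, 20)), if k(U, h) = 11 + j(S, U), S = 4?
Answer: 2*I*√355 ≈ 37.683*I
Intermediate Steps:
j(K, z) = z + z*(6 + z) (j(K, z) = z*(6 + z) + z = z + z*(6 + z))
k(U, h) = 11 + U*(7 + U)
√(-1461 + k(-10, 20)) = √(-1461 + (11 - 10*(7 - 10))) = √(-1461 + (11 - 10*(-3))) = √(-1461 + (11 + 30)) = √(-1461 + 41) = √(-1420) = 2*I*√355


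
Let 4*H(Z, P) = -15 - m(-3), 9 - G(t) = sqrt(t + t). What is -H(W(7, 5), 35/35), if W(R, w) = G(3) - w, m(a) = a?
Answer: 3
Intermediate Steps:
G(t) = 9 - sqrt(2)*sqrt(t) (G(t) = 9 - sqrt(t + t) = 9 - sqrt(2*t) = 9 - sqrt(2)*sqrt(t))
W(R, w) = 9 - w - sqrt(6) (W(R, w) = (9 - sqrt(2)*sqrt(3)) - w = (9 - sqrt(6)) - w = 9 - w - sqrt(6))
H(Z, P) = -3 (H(Z, P) = (-15 - 1*(-3))/4 = (-15 + 3)/4 = (1/4)*(-12) = -3)
-H(W(7, 5), 35/35) = -1*(-3) = 3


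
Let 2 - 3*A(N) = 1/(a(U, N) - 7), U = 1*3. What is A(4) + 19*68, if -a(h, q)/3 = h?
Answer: 20683/16 ≈ 1292.7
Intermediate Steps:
U = 3
a(h, q) = -3*h
A(N) = 11/16 (A(N) = 2/3 - 1/(3*(-3*3 - 7)) = 2/3 - 1/(3*(-9 - 7)) = 2/3 - 1/3/(-16) = 2/3 - 1/3*(-1/16) = 2/3 + 1/48 = 11/16)
A(4) + 19*68 = 11/16 + 19*68 = 11/16 + 1292 = 20683/16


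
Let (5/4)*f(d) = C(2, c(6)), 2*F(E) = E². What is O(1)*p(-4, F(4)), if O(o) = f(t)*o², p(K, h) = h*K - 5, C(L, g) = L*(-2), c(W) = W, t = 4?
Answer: 592/5 ≈ 118.40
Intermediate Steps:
F(E) = E²/2
C(L, g) = -2*L
p(K, h) = -5 + K*h (p(K, h) = K*h - 5 = -5 + K*h)
f(d) = -16/5 (f(d) = 4*(-2*2)/5 = (⅘)*(-4) = -16/5)
O(o) = -16*o²/5
O(1)*p(-4, F(4)) = (-16/5*1²)*(-5 - 2*4²) = (-16/5*1)*(-5 - 2*16) = -16*(-5 - 4*8)/5 = -16*(-5 - 32)/5 = -16/5*(-37) = 592/5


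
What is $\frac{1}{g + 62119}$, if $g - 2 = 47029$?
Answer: $\frac{1}{109150} \approx 9.1617 \cdot 10^{-6}$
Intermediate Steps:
$g = 47031$ ($g = 2 + 47029 = 47031$)
$\frac{1}{g + 62119} = \frac{1}{47031 + 62119} = \frac{1}{109150}$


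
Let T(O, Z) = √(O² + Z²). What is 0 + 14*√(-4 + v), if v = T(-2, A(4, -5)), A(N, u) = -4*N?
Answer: 14*√(-4 + 2*√65) ≈ 48.748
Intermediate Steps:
v = 2*√65 (v = √((-2)² + (-4*4)²) = √(4 + (-16)²) = √(4 + 256) = √260 = 2*√65 ≈ 16.125)
0 + 14*√(-4 + v) = 0 + 14*√(-4 + 2*√65) = 14*√(-4 + 2*√65)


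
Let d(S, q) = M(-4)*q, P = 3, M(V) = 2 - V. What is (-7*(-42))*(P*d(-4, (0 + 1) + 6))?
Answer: 37044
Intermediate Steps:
d(S, q) = 6*q (d(S, q) = (2 - 1*(-4))*q = (2 + 4)*q = 6*q)
(-7*(-42))*(P*d(-4, (0 + 1) + 6)) = (-7*(-42))*(3*(6*((0 + 1) + 6))) = 294*(3*(6*(1 + 6))) = 294*(3*(6*7)) = 294*(3*42) = 294*126 = 37044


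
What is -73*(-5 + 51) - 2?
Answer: -3360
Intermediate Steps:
-73*(-5 + 51) - 2 = -73*46 - 2 = -3358 - 2 = -3360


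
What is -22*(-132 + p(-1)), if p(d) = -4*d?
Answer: 2816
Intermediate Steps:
-22*(-132 + p(-1)) = -22*(-132 - 4*(-1)) = -22*(-132 + 4) = -22*(-128) = 2816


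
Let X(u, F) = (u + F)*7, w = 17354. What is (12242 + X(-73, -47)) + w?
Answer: 28756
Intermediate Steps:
X(u, F) = 7*F + 7*u (X(u, F) = (F + u)*7 = 7*F + 7*u)
(12242 + X(-73, -47)) + w = (12242 + (7*(-47) + 7*(-73))) + 17354 = (12242 + (-329 - 511)) + 17354 = (12242 - 840) + 17354 = 11402 + 17354 = 28756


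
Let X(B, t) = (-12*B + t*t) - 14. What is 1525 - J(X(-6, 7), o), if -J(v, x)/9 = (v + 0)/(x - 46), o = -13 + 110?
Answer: 26246/17 ≈ 1543.9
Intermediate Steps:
X(B, t) = -14 + t² - 12*B (X(B, t) = (-12*B + t²) - 14 = (t² - 12*B) - 14 = -14 + t² - 12*B)
o = 97
J(v, x) = -9*v/(-46 + x) (J(v, x) = -9*(v + 0)/(x - 46) = -9*v/(-46 + x))
1525 - J(X(-6, 7), o) = 1525 - (-9)*(-14 + 7² - 12*(-6))/(-46 + 97) = 1525 - (-9)*(-14 + 49 + 72)/51 = 1525 - (-9)*107/51 = 1525 - 1*(-321/17) = 1525 + 321/17 = 26246/17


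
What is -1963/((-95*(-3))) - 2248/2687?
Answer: -5915261/765795 ≈ -7.7243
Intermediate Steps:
-1963/((-95*(-3))) - 2248/2687 = -1963/285 - 2248*1/2687 = -1963*1/285 - 2248/2687 = -1963/285 - 2248/2687 = -5915261/765795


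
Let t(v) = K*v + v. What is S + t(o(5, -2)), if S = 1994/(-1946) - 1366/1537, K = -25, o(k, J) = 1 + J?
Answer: 33030517/1495501 ≈ 22.087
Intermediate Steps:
t(v) = -24*v (t(v) = -25*v + v = -24*v)
S = -2861507/1495501 (S = 1994*(-1/1946) - 1366*1/1537 = -997/973 - 1366/1537 = -2861507/1495501 ≈ -1.9134)
S + t(o(5, -2)) = -2861507/1495501 - 24*(1 - 2) = -2861507/1495501 - 24*(-1) = -2861507/1495501 + 24 = 33030517/1495501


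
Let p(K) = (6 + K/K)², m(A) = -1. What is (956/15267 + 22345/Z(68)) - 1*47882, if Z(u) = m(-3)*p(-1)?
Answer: -5165829211/106869 ≈ -48338.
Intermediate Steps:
p(K) = 49 (p(K) = (6 + 1)² = 7² = 49)
Z(u) = -49 (Z(u) = -1*49 = -49)
(956/15267 + 22345/Z(68)) - 1*47882 = (956/15267 + 22345/(-49)) - 1*47882 = (956*(1/15267) + 22345*(-1/49)) - 47882 = (956/15267 - 22345/49) - 47882 = -48727753/106869 - 47882 = -5165829211/106869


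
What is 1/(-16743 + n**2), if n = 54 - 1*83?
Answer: -1/15902 ≈ -6.2885e-5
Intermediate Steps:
n = -29 (n = 54 - 83 = -29)
1/(-16743 + n**2) = 1/(-16743 + (-29)**2) = 1/(-16743 + 841) = 1/(-15902) = -1/15902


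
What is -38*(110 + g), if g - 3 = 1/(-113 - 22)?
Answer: -579652/135 ≈ -4293.7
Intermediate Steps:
g = 404/135 (g = 3 + 1/(-113 - 22) = 3 + 1/(-135) = 3 - 1/135 = 404/135 ≈ 2.9926)
-38*(110 + g) = -38*(110 + 404/135) = -38*15254/135 = -579652/135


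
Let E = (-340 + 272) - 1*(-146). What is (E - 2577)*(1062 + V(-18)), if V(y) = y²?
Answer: -3463614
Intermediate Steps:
E = 78 (E = -68 + 146 = 78)
(E - 2577)*(1062 + V(-18)) = (78 - 2577)*(1062 + (-18)²) = -2499*(1062 + 324) = -2499*1386 = -3463614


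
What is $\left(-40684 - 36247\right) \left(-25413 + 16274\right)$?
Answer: $703072409$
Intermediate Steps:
$\left(-40684 - 36247\right) \left(-25413 + 16274\right) = \left(-76931\right) \left(-9139\right) = 703072409$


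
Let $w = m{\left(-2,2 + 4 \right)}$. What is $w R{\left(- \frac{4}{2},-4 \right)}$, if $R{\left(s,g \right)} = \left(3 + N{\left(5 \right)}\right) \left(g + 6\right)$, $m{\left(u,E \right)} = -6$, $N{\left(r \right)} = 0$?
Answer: $-36$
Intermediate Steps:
$w = -6$
$R{\left(s,g \right)} = 18 + 3 g$ ($R{\left(s,g \right)} = \left(3 + 0\right) \left(g + 6\right) = 3 \left(6 + g\right) = 18 + 3 g$)
$w R{\left(- \frac{4}{2},-4 \right)} = - 6 \left(18 + 3 \left(-4\right)\right) = - 6 \left(18 - 12\right) = \left(-6\right) 6 = -36$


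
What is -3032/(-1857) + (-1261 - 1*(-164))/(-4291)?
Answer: 15047441/7968387 ≈ 1.8884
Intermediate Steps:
-3032/(-1857) + (-1261 - 1*(-164))/(-4291) = -3032*(-1/1857) + (-1261 + 164)*(-1/4291) = 3032/1857 - 1097*(-1/4291) = 3032/1857 + 1097/4291 = 15047441/7968387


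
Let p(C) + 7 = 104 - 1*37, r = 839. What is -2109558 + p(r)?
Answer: -2109498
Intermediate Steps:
p(C) = 60 (p(C) = -7 + (104 - 1*37) = -7 + (104 - 37) = -7 + 67 = 60)
-2109558 + p(r) = -2109558 + 60 = -2109498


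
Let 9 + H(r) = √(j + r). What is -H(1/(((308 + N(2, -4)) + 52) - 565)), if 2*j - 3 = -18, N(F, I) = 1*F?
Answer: 9 - I*√1237082/406 ≈ 9.0 - 2.7395*I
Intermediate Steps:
N(F, I) = F
j = -15/2 (j = 3/2 + (½)*(-18) = 3/2 - 9 = -15/2 ≈ -7.5000)
H(r) = -9 + √(-15/2 + r)
-H(1/(((308 + N(2, -4)) + 52) - 565)) = -(-9 + √(-30 + 4/(((308 + 2) + 52) - 565))/2) = -(-9 + √(-30 + 4/((310 + 52) - 565))/2) = -(-9 + √(-30 + 4/(362 - 565))/2) = -(-9 + √(-30 + 4/(-203))/2) = -(-9 + √(-30 + 4*(-1/203))/2) = -(-9 + √(-30 - 4/203)/2) = -(-9 + √(-6094/203)/2) = -(-9 + (I*√1237082/203)/2) = -(-9 + I*√1237082/406) = 9 - I*√1237082/406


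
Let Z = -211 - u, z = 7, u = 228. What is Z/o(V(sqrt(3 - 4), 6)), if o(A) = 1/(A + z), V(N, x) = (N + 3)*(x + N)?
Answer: -10536 - 3951*I ≈ -10536.0 - 3951.0*I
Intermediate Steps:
V(N, x) = (3 + N)*(N + x)
Z = -439 (Z = -211 - 1*228 = -211 - 228 = -439)
o(A) = 1/(7 + A) (o(A) = 1/(A + 7) = 1/(7 + A))
Z/o(V(sqrt(3 - 4), 6)) = -(10536 + 1317*sqrt(3 - 4) + 439*sqrt(3 - 4)*6) = -(10536 + 1317*I + 439*sqrt(-1)*6) = -(10536 + 1317*I + 439*I*6) = -(10536 + 3951*I) = -439*(24 + 9*I) = -10536 - 3951*I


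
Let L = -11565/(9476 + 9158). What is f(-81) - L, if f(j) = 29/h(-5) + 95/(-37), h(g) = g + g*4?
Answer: -53552407/17236450 ≈ -3.1069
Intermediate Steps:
h(g) = 5*g (h(g) = g + 4*g = 5*g)
L = -11565/18634 ≈ -0.62064
f(j) = -3448/925 (f(j) = 29/((5*(-5))) + 95/(-37) = 29/(-25) + 95*(-1/37) = 29*(-1/25) - 95/37 = -29/25 - 95/37 = -3448/925)
f(-81) - L = -3448/925 - 1*(-11565/18634) = -3448/925 + 11565/18634 = -53552407/17236450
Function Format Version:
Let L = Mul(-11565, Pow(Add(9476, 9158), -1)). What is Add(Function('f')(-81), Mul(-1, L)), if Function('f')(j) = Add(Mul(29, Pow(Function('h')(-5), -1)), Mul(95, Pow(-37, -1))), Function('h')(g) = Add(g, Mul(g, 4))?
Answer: Rational(-53552407, 17236450) ≈ -3.1069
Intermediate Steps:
Function('h')(g) = Mul(5, g) (Function('h')(g) = Add(g, Mul(4, g)) = Mul(5, g))
L = Rational(-11565, 18634) (L = Mul(-11565, Pow(18634, -1)) = Mul(-11565, Rational(1, 18634)) = Rational(-11565, 18634) ≈ -0.62064)
Function('f')(j) = Rational(-3448, 925) (Function('f')(j) = Add(Mul(29, Pow(Mul(5, -5), -1)), Mul(95, Pow(-37, -1))) = Add(Mul(29, Pow(-25, -1)), Mul(95, Rational(-1, 37))) = Add(Mul(29, Rational(-1, 25)), Rational(-95, 37)) = Add(Rational(-29, 25), Rational(-95, 37)) = Rational(-3448, 925))
Add(Function('f')(-81), Mul(-1, L)) = Add(Rational(-3448, 925), Mul(-1, Rational(-11565, 18634))) = Add(Rational(-3448, 925), Rational(11565, 18634)) = Rational(-53552407, 17236450)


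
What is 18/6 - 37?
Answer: -34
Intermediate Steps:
18/6 - 37 = (⅙)*18 - 37 = 3 - 37 = -34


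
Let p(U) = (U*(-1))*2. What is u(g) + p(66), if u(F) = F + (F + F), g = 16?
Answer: -84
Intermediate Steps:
p(U) = -2*U (p(U) = -U*2 = -2*U)
u(F) = 3*F (u(F) = F + 2*F = 3*F)
u(g) + p(66) = 3*16 - 2*66 = 48 - 132 = -84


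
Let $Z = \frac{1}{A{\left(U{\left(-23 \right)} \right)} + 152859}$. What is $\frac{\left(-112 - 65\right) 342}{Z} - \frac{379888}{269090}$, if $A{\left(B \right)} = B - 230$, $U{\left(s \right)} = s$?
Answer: $- \frac{1242906744250124}{134545} \approx -9.2379 \cdot 10^{9}$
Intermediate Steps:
$A{\left(B \right)} = -230 + B$ ($A{\left(B \right)} = B - 230 = -230 + B$)
$Z = \frac{1}{152606}$ ($Z = \frac{1}{\left(-230 - 23\right) + 152859} = \frac{1}{-253 + 152859} = \frac{1}{152606} \approx 6.5528 \cdot 10^{-6}$)
$\frac{\left(-112 - 65\right) 342}{Z} - \frac{379888}{269090} = \left(-112 - 65\right) 342 \frac{1}{\frac{1}{152606}} - \frac{379888}{269090} = \left(-177\right) 342 \cdot 152606 - \frac{189944}{134545} = \left(-60534\right) 152606 - \frac{189944}{134545} = -9237851604 - \frac{189944}{134545} = - \frac{1242906744250124}{134545}$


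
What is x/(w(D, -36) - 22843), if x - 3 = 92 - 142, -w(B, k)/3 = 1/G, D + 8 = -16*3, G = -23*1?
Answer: 1081/525386 ≈ 0.0020575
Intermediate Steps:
G = -23
D = -56 (D = -8 - 16*3 = -8 - 48 = -56)
w(B, k) = 3/23 (w(B, k) = -3/(-23) = -3*(-1/23) = 3/23)
x = -47 (x = 3 + (92 - 142) = 3 - 50 = -47)
x/(w(D, -36) - 22843) = -47/(3/23 - 22843) = -47/(-525386/23) = -23/525386*(-47) = 1081/525386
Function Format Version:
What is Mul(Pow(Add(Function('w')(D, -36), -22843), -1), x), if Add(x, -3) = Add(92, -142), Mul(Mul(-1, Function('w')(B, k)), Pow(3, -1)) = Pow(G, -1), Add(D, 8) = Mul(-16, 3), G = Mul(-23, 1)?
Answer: Rational(1081, 525386) ≈ 0.0020575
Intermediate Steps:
G = -23
D = -56 (D = Add(-8, Mul(-16, 3)) = Add(-8, -48) = -56)
Function('w')(B, k) = Rational(3, 23) (Function('w')(B, k) = Mul(-3, Pow(-23, -1)) = Mul(-3, Rational(-1, 23)) = Rational(3, 23))
x = -47 (x = Add(3, Add(92, -142)) = Add(3, -50) = -47)
Mul(Pow(Add(Function('w')(D, -36), -22843), -1), x) = Mul(Pow(Add(Rational(3, 23), -22843), -1), -47) = Mul(Pow(Rational(-525386, 23), -1), -47) = Mul(Rational(-23, 525386), -47) = Rational(1081, 525386)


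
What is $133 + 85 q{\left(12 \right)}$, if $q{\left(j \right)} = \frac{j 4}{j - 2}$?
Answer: $541$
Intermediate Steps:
$q{\left(j \right)} = \frac{4 j}{-2 + j}$
$133 + 85 q{\left(12 \right)} = 133 + 85 \cdot 4 \cdot 12 \frac{1}{-2 + 12} = 133 + 85 \cdot 4 \cdot 12 \cdot \frac{1}{10} = 133 + 85 \cdot \frac{24}{5} = 133 + 408 = 541$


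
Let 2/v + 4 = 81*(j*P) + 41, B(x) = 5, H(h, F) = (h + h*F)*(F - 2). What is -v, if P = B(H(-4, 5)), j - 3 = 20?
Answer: -1/4676 ≈ -0.00021386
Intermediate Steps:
j = 23 (j = 3 + 20 = 23)
H(h, F) = (-2 + F)*(h + F*h) (H(h, F) = (h + F*h)*(-2 + F) = (-2 + F)*(h + F*h))
P = 5
v = 1/4676 (v = 2/(-4 + (81*(23*5) + 41)) = 2/(-4 + (81*115 + 41)) = 2/(-4 + (9315 + 41)) = 2/(-4 + 9356) = 2/9352 = 2*(1/9352) = 1/4676 ≈ 0.00021386)
-v = -1*1/4676 = -1/4676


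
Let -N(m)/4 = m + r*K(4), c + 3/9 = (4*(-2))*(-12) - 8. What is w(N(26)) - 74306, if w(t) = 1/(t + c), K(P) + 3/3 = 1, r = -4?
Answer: -3640997/49 ≈ -74306.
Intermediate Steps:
K(P) = 0 (K(P) = -1 + 1 = 0)
c = 263/3 (c = -⅓ + ((4*(-2))*(-12) - 8) = -⅓ + (-8*(-12) - 8) = -⅓ + (96 - 8) = -⅓ + 88 = 263/3 ≈ 87.667)
N(m) = -4*m (N(m) = -4*(m - 4*0) = -4*(m + 0) = -4*m)
w(t) = 1/(263/3 + t) (w(t) = 1/(t + 263/3) = 1/(263/3 + t))
w(N(26)) - 74306 = 3/(263 + 3*(-4*26)) - 74306 = 3/(263 + 3*(-104)) - 74306 = 3/(263 - 312) - 74306 = 3/(-49) - 74306 = 3*(-1/49) - 74306 = -3/49 - 74306 = -3640997/49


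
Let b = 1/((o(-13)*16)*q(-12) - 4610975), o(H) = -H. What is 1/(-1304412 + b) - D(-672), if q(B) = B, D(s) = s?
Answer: 4044006575070145/6017866934053 ≈ 672.00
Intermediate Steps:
b = -1/4613471 (b = 1/((-1*(-13)*16)*(-12) - 4610975) = 1/((13*16)*(-12) - 4610975) = 1/(208*(-12) - 4610975) = 1/(-2496 - 4610975) = 1/(-4613471) = -1/4613471 ≈ -2.1676e-7)
1/(-1304412 + b) - D(-672) = 1/(-1304412 - 1/4613471) - 1*(-672) = 1/(-6017866934053/4613471) + 672 = -4613471/6017866934053 + 672 = 4044006575070145/6017866934053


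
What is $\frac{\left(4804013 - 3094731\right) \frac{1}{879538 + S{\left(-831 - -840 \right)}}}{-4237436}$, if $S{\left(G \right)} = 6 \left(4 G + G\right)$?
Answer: $- \frac{854641}{1864065046144} \approx -4.5848 \cdot 10^{-7}$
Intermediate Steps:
$S{\left(G \right)} = 30 G$ ($S{\left(G \right)} = 6 \cdot 5 G = 30 G$)
$\frac{\left(4804013 - 3094731\right) \frac{1}{879538 + S{\left(-831 - -840 \right)}}}{-4237436} = \frac{\left(4804013 - 3094731\right) \frac{1}{879538 + 30 \left(-831 - -840\right)}}{-4237436} = \frac{1709282}{879538 + 30 \left(-831 + 840\right)} \left(- \frac{1}{4237436}\right) = \frac{1709282}{879538 + 30 \cdot 9} \left(- \frac{1}{4237436}\right) = \frac{1709282}{879538 + 270} \left(- \frac{1}{4237436}\right) = \frac{1709282}{879808} \left(- \frac{1}{4237436}\right) = 1709282 \cdot \frac{1}{879808} \left(- \frac{1}{4237436}\right) = \frac{854641}{439904} \left(- \frac{1}{4237436}\right) = - \frac{854641}{1864065046144}$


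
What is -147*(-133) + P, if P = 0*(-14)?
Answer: 19551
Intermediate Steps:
P = 0
-147*(-133) + P = -147*(-133) + 0 = 19551 + 0 = 19551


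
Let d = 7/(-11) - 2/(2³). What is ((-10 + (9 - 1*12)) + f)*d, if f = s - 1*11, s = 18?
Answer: 117/22 ≈ 5.3182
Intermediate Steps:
d = -39/44 (d = 7*(-1/11) - 2/8 = -7/11 - 2*⅛ = -7/11 - ¼ = -39/44 ≈ -0.88636)
f = 7 (f = 18 - 1*11 = 18 - 11 = 7)
((-10 + (9 - 1*12)) + f)*d = ((-10 + (9 - 1*12)) + 7)*(-39/44) = ((-10 + (9 - 12)) + 7)*(-39/44) = ((-10 - 3) + 7)*(-39/44) = (-13 + 7)*(-39/44) = -6*(-39/44) = 117/22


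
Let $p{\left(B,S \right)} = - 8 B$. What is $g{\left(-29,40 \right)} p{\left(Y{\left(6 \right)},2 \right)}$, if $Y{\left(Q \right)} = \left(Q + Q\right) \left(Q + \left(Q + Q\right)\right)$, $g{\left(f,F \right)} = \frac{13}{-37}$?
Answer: $\frac{22464}{37} \approx 607.13$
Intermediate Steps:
$g{\left(f,F \right)} = - \frac{13}{37}$ ($g{\left(f,F \right)} = 13 \left(- \frac{1}{37}\right) = - \frac{13}{37}$)
$Y{\left(Q \right)} = 6 Q^{2}$ ($Y{\left(Q \right)} = 2 Q \left(Q + 2 Q\right) = 2 Q 3 Q = 6 Q^{2}$)
$g{\left(-29,40 \right)} p{\left(Y{\left(6 \right)},2 \right)} = - \frac{13 \left(- 8 \cdot 6 \cdot 6^{2}\right)}{37} = - \frac{13 \left(- 8 \cdot 6 \cdot 36\right)}{37} = - \frac{13 \left(\left(-8\right) 216\right)}{37} = \left(- \frac{13}{37}\right) \left(-1728\right) = \frac{22464}{37}$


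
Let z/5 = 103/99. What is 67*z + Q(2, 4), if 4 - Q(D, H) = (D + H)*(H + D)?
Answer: 31337/99 ≈ 316.54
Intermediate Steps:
Q(D, H) = 4 - (D + H)**2 (Q(D, H) = 4 - (D + H)*(H + D) = 4 - (D + H)*(D + H) = 4 - (D + H)**2)
z = 515/99 (z = 5*(103/99) = 515/99 ≈ 5.2020)
67*z + Q(2, 4) = 67*(515/99) + (4 - (2 + 4)**2) = 34505/99 + (4 - 1*6**2) = 34505/99 + (4 - 1*36) = 34505/99 + (4 - 36) = 34505/99 - 32 = 31337/99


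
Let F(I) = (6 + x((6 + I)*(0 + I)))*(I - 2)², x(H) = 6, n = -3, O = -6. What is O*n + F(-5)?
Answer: 606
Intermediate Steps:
F(I) = 12*(-2 + I)² (F(I) = (6 + 6)*(I - 2)² = 12*(-2 + I)²)
O*n + F(-5) = -6*(-3) + 12*(-2 - 5)² = 18 + 12*(-7)² = 18 + 12*49 = 18 + 588 = 606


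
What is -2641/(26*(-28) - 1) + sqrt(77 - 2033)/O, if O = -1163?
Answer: 2641/729 - 2*I*sqrt(489)/1163 ≈ 3.6228 - 0.038028*I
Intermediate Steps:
-2641/(26*(-28) - 1) + sqrt(77 - 2033)/O = -2641/(26*(-28) - 1) + sqrt(77 - 2033)/(-1163) = -2641/(-728 - 1) + sqrt(-1956)*(-1/1163) = -2641/(-729) + (2*I*sqrt(489))*(-1/1163) = -2641*(-1/729) - 2*I*sqrt(489)/1163 = 2641/729 - 2*I*sqrt(489)/1163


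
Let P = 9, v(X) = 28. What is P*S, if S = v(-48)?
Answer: 252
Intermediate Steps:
S = 28
P*S = 9*28 = 252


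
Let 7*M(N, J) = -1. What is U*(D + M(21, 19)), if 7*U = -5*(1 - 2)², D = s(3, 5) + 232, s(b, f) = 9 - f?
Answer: -8255/49 ≈ -168.47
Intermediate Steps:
M(N, J) = -⅐ (M(N, J) = (⅐)*(-1) = -⅐)
D = 236 (D = (9 - 1*5) + 232 = (9 - 5) + 232 = 4 + 232 = 236)
U = -5/7 (U = (-5*(1 - 2)²)/7 = (-5*(-1)²)/7 = (-5*1)/7 = (⅐)*(-5) = -5/7 ≈ -0.71429)
U*(D + M(21, 19)) = -5*(236 - ⅐)/7 = -5/7*1651/7 = -8255/49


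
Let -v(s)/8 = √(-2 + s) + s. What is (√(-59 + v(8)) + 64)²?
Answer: (64 + I*√(123 + 8*√6))² ≈ 3953.4 + 1528.5*I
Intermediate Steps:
v(s) = -8*s - 8*√(-2 + s) (v(s) = -8*(√(-2 + s) + s) = -8*(s + √(-2 + s)) = -8*s - 8*√(-2 + s))
(√(-59 + v(8)) + 64)² = (√(-59 + (-8*8 - 8*√(-2 + 8))) + 64)² = (√(-59 + (-64 - 8*√6)) + 64)² = (√(-123 - 8*√6) + 64)² = (64 + √(-123 - 8*√6))²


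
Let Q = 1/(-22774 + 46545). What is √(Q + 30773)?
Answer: 2*√4347151243666/23771 ≈ 175.42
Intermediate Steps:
Q = 1/23771 ≈ 4.2068e-5
√(Q + 30773) = √(1/23771 + 30773) = √(731504984/23771) = 2*√4347151243666/23771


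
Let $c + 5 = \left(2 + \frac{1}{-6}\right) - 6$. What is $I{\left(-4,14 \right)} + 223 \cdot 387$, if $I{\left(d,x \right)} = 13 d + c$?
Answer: $\frac{517439}{6} \approx 86240.0$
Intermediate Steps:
$c = - \frac{55}{6}$ ($c = -5 - \left(4 + \frac{1}{6}\right) = -5 + \left(\left(2 - \frac{1}{6}\right) - 6\right) = -5 + \left(\frac{11}{6} - 6\right) = -5 - \frac{25}{6} = - \frac{55}{6} \approx -9.1667$)
$I{\left(d,x \right)} = - \frac{55}{6} + 13 d$ ($I{\left(d,x \right)} = 13 d - \frac{55}{6} = - \frac{55}{6} + 13 d$)
$I{\left(-4,14 \right)} + 223 \cdot 387 = \left(- \frac{55}{6} + 13 \left(-4\right)\right) + 223 \cdot 387 = \left(- \frac{55}{6} - 52\right) + 86301 = - \frac{367}{6} + 86301 = \frac{517439}{6}$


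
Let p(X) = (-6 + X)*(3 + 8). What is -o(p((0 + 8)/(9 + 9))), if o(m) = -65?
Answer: 65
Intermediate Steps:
p(X) = -66 + 11*X (p(X) = (-6 + X)*11 = -66 + 11*X)
-o(p((0 + 8)/(9 + 9))) = -1*(-65) = 65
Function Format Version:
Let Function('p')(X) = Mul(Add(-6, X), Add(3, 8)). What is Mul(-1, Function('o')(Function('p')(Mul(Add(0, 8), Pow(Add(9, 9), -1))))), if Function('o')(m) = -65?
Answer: 65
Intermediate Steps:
Function('p')(X) = Add(-66, Mul(11, X)) (Function('p')(X) = Mul(Add(-6, X), 11) = Add(-66, Mul(11, X)))
Mul(-1, Function('o')(Function('p')(Mul(Add(0, 8), Pow(Add(9, 9), -1))))) = Mul(-1, -65) = 65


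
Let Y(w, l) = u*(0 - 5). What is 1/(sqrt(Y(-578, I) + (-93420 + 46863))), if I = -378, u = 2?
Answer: -I*sqrt(46567)/46567 ≈ -0.0046341*I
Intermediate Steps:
Y(w, l) = -10 (Y(w, l) = 2*(0 - 5) = 2*(-5) = -10)
1/(sqrt(Y(-578, I) + (-93420 + 46863))) = 1/(sqrt(-10 + (-93420 + 46863))) = 1/(sqrt(-10 - 46557)) = 1/(sqrt(-46567)) = 1/(I*sqrt(46567)) = -I*sqrt(46567)/46567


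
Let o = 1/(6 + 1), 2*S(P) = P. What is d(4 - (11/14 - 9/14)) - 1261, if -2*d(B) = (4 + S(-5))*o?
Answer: -35311/28 ≈ -1261.1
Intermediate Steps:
S(P) = P/2
o = 1/7 ≈ 0.14286
d(B) = -3/28 (d(B) = -(4 + (1/2)*(-5))/(2*7) = -(4 - 5/2)/(2*7) = -3/(4*7) = -1/2*3/14 = -3/28)
d(4 - (11/14 - 9/14)) - 1261 = -3/28 - 1261 = -35311/28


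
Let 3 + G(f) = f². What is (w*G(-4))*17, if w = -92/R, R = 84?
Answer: -5083/21 ≈ -242.05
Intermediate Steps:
G(f) = -3 + f²
w = -23/21 (w = -92/84 = -92*1/84 = -23/21 ≈ -1.0952)
(w*G(-4))*17 = -23*(-3 + (-4)²)/21*17 = -23*(-3 + 16)/21*17 = -23/21*13*17 = -299/21*17 = -5083/21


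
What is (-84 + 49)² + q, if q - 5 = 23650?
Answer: 24880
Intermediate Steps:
q = 23655 (q = 5 + 23650 = 23655)
(-84 + 49)² + q = (-84 + 49)² + 23655 = (-35)² + 23655 = 1225 + 23655 = 24880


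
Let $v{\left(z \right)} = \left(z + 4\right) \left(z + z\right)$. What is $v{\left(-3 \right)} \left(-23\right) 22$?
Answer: $3036$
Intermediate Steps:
$v{\left(z \right)} = 2 z \left(4 + z\right)$ ($v{\left(z \right)} = \left(4 + z\right) 2 z = 2 z \left(4 + z\right)$)
$v{\left(-3 \right)} \left(-23\right) 22 = 2 \left(-3\right) \left(4 - 3\right) \left(-23\right) 22 = 2 \left(-3\right) 1 \left(-23\right) 22 = \left(-6\right) \left(-23\right) 22 = 138 \cdot 22 = 3036$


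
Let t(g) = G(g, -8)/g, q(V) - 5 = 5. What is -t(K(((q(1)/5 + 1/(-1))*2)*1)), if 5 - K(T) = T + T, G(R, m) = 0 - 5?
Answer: 5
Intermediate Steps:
G(R, m) = -5
q(V) = 10 (q(V) = 5 + 5 = 10)
K(T) = 5 - 2*T (K(T) = 5 - (T + T) = 5 - 2*T)
t(g) = -5/g
-t(K(((q(1)/5 + 1/(-1))*2)*1)) = -(-5)/(5 - 2*(10/5 + 1/(-1))*2) = -(-5)/(5 - 2*(10*(⅕) + 1*(-1))*2) = -(-5)/(5 - 2*(2 - 1)*2) = -(-5)/(5 - 2*1*2) = -(-5)/(5 - 4) = -(-5)/1 = -(-5) = -1*(-5) = 5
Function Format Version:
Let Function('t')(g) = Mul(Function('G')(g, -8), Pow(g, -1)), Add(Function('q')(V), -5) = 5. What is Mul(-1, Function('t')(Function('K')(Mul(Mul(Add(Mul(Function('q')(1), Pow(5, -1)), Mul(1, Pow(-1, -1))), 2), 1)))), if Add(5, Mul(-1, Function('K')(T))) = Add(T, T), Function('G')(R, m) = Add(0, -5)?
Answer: 5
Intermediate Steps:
Function('G')(R, m) = -5
Function('q')(V) = 10 (Function('q')(V) = Add(5, 5) = 10)
Function('K')(T) = Add(5, Mul(-2, T)) (Function('K')(T) = Add(5, Mul(-1, Add(T, T))) = Add(5, Mul(-1, Mul(2, T))) = Add(5, Mul(-2, T)))
Function('t')(g) = Mul(-5, Pow(g, -1))
Mul(-1, Function('t')(Function('K')(Mul(Mul(Add(Mul(Function('q')(1), Pow(5, -1)), Mul(1, Pow(-1, -1))), 2), 1)))) = Mul(-1, Mul(-5, Pow(Add(5, Mul(-2, Mul(Mul(Add(Mul(10, Pow(5, -1)), Mul(1, Pow(-1, -1))), 2), 1))), -1))) = Mul(-1, Mul(-5, Pow(Add(5, Mul(-2, Mul(Mul(Add(Mul(10, Rational(1, 5)), Mul(1, -1)), 2), 1))), -1))) = Mul(-1, Mul(-5, Pow(Add(5, Mul(-2, Mul(Mul(Add(2, -1), 2), 1))), -1))) = Mul(-1, Mul(-5, Pow(Add(5, Mul(-2, Mul(Mul(1, 2), 1))), -1))) = Mul(-1, Mul(-5, Pow(Add(5, Mul(-2, Mul(2, 1))), -1))) = Mul(-1, Mul(-5, Pow(Add(5, Mul(-2, 2)), -1))) = Mul(-1, Mul(-5, Pow(Add(5, -4), -1))) = Mul(-1, Mul(-5, Pow(1, -1))) = Mul(-1, Mul(-5, 1)) = Mul(-1, -5) = 5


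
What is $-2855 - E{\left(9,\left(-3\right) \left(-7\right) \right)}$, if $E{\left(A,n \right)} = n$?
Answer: $-2876$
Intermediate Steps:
$-2855 - E{\left(9,\left(-3\right) \left(-7\right) \right)} = -2855 - \left(-3\right) \left(-7\right) = -2855 - 21 = -2876$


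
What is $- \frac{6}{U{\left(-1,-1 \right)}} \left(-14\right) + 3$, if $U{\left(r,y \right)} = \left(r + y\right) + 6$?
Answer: $24$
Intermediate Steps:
$U{\left(r,y \right)} = 6 + r + y$
$- \frac{6}{U{\left(-1,-1 \right)}} \left(-14\right) + 3 = - \frac{6}{6 - 1 - 1} \left(-14\right) + 3 = - \frac{6}{4} \left(-14\right) + 3 = \left(-6\right) \frac{1}{4} \left(-14\right) + 3 = \left(- \frac{3}{2}\right) \left(-14\right) + 3 = 21 + 3 = 24$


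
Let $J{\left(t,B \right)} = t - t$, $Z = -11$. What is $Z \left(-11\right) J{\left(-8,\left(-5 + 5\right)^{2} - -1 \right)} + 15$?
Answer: $15$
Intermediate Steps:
$J{\left(t,B \right)} = 0$
$Z \left(-11\right) J{\left(-8,\left(-5 + 5\right)^{2} - -1 \right)} + 15 = \left(-11\right) \left(-11\right) 0 + 15 = 121 \cdot 0 + 15 = 0 + 15 = 15$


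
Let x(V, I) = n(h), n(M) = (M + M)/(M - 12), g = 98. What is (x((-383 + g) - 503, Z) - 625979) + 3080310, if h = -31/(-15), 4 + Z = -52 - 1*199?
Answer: 365695257/149 ≈ 2.4543e+6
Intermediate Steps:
Z = -255 (Z = -4 + (-52 - 1*199) = -4 + (-52 - 199) = -4 - 251 = -255)
h = 31/15 (h = -31*(-1/15) = 31/15 ≈ 2.0667)
n(M) = 2*M/(-12 + M) (n(M) = (2*M)/(-12 + M) = 2*M/(-12 + M))
x(V, I) = -62/149 (x(V, I) = 2*(31/15)/(-12 + 31/15) = 2*(31/15)/(-149/15) = 2*(31/15)*(-15/149) = -62/149)
(x((-383 + g) - 503, Z) - 625979) + 3080310 = (-62/149 - 625979) + 3080310 = -93270933/149 + 3080310 = 365695257/149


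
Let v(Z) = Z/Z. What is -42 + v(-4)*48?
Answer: 6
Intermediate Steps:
v(Z) = 1
-42 + v(-4)*48 = -42 + 1*48 = -42 + 48 = 6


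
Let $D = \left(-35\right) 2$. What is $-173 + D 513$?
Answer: $-36083$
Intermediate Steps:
$D = -70$
$-173 + D 513 = -173 - 35910 = -36083$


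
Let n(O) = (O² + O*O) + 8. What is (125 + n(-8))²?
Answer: 68121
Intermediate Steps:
n(O) = 8 + 2*O² (n(O) = (O² + O²) + 8 = 2*O² + 8 = 8 + 2*O²)
(125 + n(-8))² = (125 + (8 + 2*(-8)²))² = (125 + (8 + 2*64))² = (125 + (8 + 128))² = (125 + 136)² = 261² = 68121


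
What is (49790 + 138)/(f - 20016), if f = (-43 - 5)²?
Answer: -6241/2214 ≈ -2.8189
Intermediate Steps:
f = 2304 (f = (-48)² = 2304)
(49790 + 138)/(f - 20016) = (49790 + 138)/(2304 - 20016) = 49928/(-17712) = 49928*(-1/17712) = -6241/2214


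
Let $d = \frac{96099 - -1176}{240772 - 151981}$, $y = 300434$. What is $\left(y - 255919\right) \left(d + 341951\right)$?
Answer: $\frac{450525460996580}{29597} \approx 1.5222 \cdot 10^{10}$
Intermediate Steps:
$d = \frac{32425}{29597}$ ($d = \frac{96099 + 1176}{88791} = 97275 \cdot \frac{1}{88791} = \frac{32425}{29597} \approx 1.0956$)
$\left(y - 255919\right) \left(d + 341951\right) = \left(300434 - 255919\right) \left(\frac{32425}{29597} + 341951\right) = 44515 \cdot \frac{10120756172}{29597} = \frac{450525460996580}{29597}$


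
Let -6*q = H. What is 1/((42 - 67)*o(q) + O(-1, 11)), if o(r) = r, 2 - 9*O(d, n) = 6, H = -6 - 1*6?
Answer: -9/454 ≈ -0.019824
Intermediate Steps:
H = -12 (H = -6 - 6 = -12)
q = 2 (q = -1/6*(-12) = 2)
O(d, n) = -4/9 (O(d, n) = 2/9 - 1/9*6 = 2/9 - 2/3 = -4/9)
1/((42 - 67)*o(q) + O(-1, 11)) = 1/((42 - 67)*2 - 4/9) = 1/(-25*2 - 4/9) = 1/(-50 - 4/9) = 1/(-454/9) = -9/454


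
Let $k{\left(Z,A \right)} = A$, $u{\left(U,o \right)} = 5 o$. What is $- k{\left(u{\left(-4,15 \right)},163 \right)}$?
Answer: $-163$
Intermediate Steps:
$- k{\left(u{\left(-4,15 \right)},163 \right)} = \left(-1\right) 163 = -163$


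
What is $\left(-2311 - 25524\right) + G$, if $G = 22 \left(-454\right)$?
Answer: $-37823$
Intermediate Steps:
$G = -9988$
$\left(-2311 - 25524\right) + G = \left(-2311 - 25524\right) - 9988 = -27835 - 9988 = -37823$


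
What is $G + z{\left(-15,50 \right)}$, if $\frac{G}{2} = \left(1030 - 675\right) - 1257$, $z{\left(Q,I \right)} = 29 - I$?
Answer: $-1825$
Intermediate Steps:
$G = -1804$ ($G = 2 \left(\left(1030 - 675\right) - 1257\right) = 2 \left(355 - 1257\right) = 2 \left(-902\right) = -1804$)
$G + z{\left(-15,50 \right)} = -1804 + \left(29 - 50\right) = -1804 - 21 = -1825$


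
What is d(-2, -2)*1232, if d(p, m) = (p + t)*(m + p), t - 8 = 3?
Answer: -44352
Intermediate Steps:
t = 11 (t = 8 + 3 = 11)
d(p, m) = (11 + p)*(m + p) (d(p, m) = (p + 11)*(m + p) = (11 + p)*(m + p))
d(-2, -2)*1232 = ((-2)**2 + 11*(-2) + 11*(-2) - 2*(-2))*1232 = (4 - 22 - 22 + 4)*1232 = -36*1232 = -44352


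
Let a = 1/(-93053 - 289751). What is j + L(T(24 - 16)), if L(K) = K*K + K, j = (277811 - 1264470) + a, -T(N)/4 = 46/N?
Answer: -377503313013/382804 ≈ -9.8615e+5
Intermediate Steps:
T(N) = -184/N
a = -1/382804 (a = 1/(-382804) = -1/382804 ≈ -2.6123e-6)
j = -377697011837/382804 (j = (277811 - 1264470) - 1/382804 = -986659 - 1/382804 = -377697011837/382804 ≈ -9.8666e+5)
L(K) = K + K**2 (L(K) = K**2 + K = K + K**2)
j + L(T(24 - 16)) = -377697011837/382804 + (-184/(24 - 16))*(1 - 184/(24 - 16)) = -377697011837/382804 + (-184/8)*(1 - 184/8) = -377697011837/382804 + (-184*1/8)*(1 - 184*1/8) = -377697011837/382804 - 23*(1 - 23) = -377697011837/382804 - 23*(-22) = -377697011837/382804 + 506 = -377503313013/382804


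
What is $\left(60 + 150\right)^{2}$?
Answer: $44100$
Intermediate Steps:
$\left(60 + 150\right)^{2} = 210^{2} = 44100$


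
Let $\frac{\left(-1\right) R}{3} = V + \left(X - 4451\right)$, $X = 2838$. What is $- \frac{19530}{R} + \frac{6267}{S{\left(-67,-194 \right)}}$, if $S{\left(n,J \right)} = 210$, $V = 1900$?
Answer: $\frac{150749}{2870} \approx 52.526$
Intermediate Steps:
$R = -861$ ($R = - 3 \left(1900 + \left(2838 - 4451\right)\right) = - 3 \left(1900 - 1613\right) = \left(-3\right) 287 = -861$)
$- \frac{19530}{R} + \frac{6267}{S{\left(-67,-194 \right)}} = - \frac{19530}{-861} + \frac{6267}{210} = \left(-19530\right) \left(- \frac{1}{861}\right) + 6267 \cdot \frac{1}{210} = \frac{930}{41} + \frac{2089}{70} = \frac{150749}{2870}$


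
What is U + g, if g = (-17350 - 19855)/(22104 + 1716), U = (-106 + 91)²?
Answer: 1064459/4764 ≈ 223.44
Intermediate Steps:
U = 225 (U = (-15)² = 225)
g = -7441/4764 (g = -37205/23820 = -37205*1/23820 = -7441/4764 ≈ -1.5619)
U + g = 225 - 7441/4764 = 1064459/4764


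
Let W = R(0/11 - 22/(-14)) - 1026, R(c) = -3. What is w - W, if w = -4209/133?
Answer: 132648/133 ≈ 997.35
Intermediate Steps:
w = -4209/133 (w = -4209*1/133 = -4209/133 ≈ -31.647)
W = -1029 (W = -3 - 1026 = -1029)
w - W = -4209/133 - 1*(-1029) = -4209/133 + 1029 = 132648/133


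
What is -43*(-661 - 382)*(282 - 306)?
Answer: -1076376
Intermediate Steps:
-43*(-661 - 382)*(282 - 306) = -(-44849)*(-24) = -43*25032 = -1076376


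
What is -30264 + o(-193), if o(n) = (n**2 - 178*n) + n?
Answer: 41146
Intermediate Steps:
o(n) = n**2 - 177*n
-30264 + o(-193) = -30264 - 193*(-177 - 193) = -30264 - 193*(-370) = -30264 + 71410 = 41146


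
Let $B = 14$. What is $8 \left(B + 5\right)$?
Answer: $152$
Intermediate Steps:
$8 \left(B + 5\right) = 8 \left(14 + 5\right) = 8 \cdot 19 = 152$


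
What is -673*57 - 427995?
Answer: -466356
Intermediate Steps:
-673*57 - 427995 = -38361 - 427995 = -466356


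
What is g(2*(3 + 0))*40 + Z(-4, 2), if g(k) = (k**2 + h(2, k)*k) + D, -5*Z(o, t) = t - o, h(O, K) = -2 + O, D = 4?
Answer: 7994/5 ≈ 1598.8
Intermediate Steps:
Z(o, t) = -t/5 + o/5 (Z(o, t) = -(t - o)/5 = -t/5 + o/5)
g(k) = 4 + k**2 (g(k) = (k**2 + (-2 + 2)*k) + 4 = (k**2 + 0*k) + 4 = (k**2 + 0) + 4 = k**2 + 4 = 4 + k**2)
g(2*(3 + 0))*40 + Z(-4, 2) = (4 + (2*(3 + 0))**2)*40 + (-1/5*2 + (1/5)*(-4)) = (4 + (2*3)**2)*40 + (-2/5 - 4/5) = (4 + 6**2)*40 - 6/5 = (4 + 36)*40 - 6/5 = 40*40 - 6/5 = 1600 - 6/5 = 7994/5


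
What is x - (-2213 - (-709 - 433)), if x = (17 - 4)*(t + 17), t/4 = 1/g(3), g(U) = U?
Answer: 3928/3 ≈ 1309.3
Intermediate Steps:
t = 4/3 ≈ 1.3333
x = 715/3 (x = (17 - 4)*(4/3 + 17) = 13*(55/3) = 715/3 ≈ 238.33)
x - (-2213 - (-709 - 433)) = 715/3 - (-2213 - (-709 - 433)) = 715/3 - (-2213 - 1*(-1142)) = 715/3 - (-2213 + 1142) = 715/3 - 1*(-1071) = 715/3 + 1071 = 3928/3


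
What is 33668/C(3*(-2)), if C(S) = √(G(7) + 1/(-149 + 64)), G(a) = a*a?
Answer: 16834*√88485/1041 ≈ 4810.3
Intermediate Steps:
G(a) = a²
C(S) = 2*√88485/85 (C(S) = √(7² + 1/(-149 + 64)) = √(49 + 1/(-85)) = √(49 - 1/85) = √(4164/85) = 2*√88485/85)
33668/C(3*(-2)) = 33668/((2*√88485/85)) = 33668*(√88485/2082) = 16834*√88485/1041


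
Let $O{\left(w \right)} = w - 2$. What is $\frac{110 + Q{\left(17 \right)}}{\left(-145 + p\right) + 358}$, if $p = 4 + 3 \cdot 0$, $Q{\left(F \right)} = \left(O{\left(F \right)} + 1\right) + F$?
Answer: $\frac{143}{217} \approx 0.65899$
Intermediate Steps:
$O{\left(w \right)} = -2 + w$ ($O{\left(w \right)} = w - 2 = -2 + w$)
$Q{\left(F \right)} = -1 + 2 F$ ($Q{\left(F \right)} = \left(\left(-2 + F\right) + 1\right) + F = \left(-1 + F\right) + F = -1 + 2 F$)
$p = 4$ ($p = 4 + 0 = 4$)
$\frac{110 + Q{\left(17 \right)}}{\left(-145 + p\right) + 358} = \frac{110 + \left(-1 + 2 \cdot 17\right)}{\left(-145 + 4\right) + 358} = \frac{110 + \left(-1 + 34\right)}{-141 + 358} = \frac{110 + 33}{217} = 143 \cdot \frac{1}{217} = \frac{143}{217}$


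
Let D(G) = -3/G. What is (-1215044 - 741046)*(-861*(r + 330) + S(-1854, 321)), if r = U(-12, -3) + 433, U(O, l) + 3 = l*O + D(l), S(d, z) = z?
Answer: 1341674306640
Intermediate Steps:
U(O, l) = -3 - 3/l + O*l (U(O, l) = -3 + (l*O - 3/l) = -3 + (O*l - 3/l) = -3 + (-3/l + O*l) = -3 - 3/l + O*l)
r = 467 (r = (-3 - 3/(-3) - 12*(-3)) + 433 = (-3 - 3*(-⅓) + 36) + 433 = (-3 + 1 + 36) + 433 = 34 + 433 = 467)
(-1215044 - 741046)*(-861*(r + 330) + S(-1854, 321)) = (-1215044 - 741046)*(-861*(467 + 330) + 321) = -1956090*(-861*797 + 321) = -1956090*(-686217 + 321) = -1956090*(-685896) = 1341674306640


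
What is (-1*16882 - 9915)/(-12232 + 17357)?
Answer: -26797/5125 ≈ -5.2287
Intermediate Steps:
(-1*16882 - 9915)/(-12232 + 17357) = (-16882 - 9915)/5125 = -26797*1/5125 = -26797/5125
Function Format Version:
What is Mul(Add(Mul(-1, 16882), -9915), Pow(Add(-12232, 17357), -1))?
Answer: Rational(-26797, 5125) ≈ -5.2287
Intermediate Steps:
Mul(Add(Mul(-1, 16882), -9915), Pow(Add(-12232, 17357), -1)) = Mul(Add(-16882, -9915), Pow(5125, -1)) = Mul(-26797, Rational(1, 5125)) = Rational(-26797, 5125)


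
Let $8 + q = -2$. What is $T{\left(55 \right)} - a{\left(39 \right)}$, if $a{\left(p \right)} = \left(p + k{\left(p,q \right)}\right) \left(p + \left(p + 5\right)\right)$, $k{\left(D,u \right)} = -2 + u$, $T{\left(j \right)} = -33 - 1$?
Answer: $-2275$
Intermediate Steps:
$T{\left(j \right)} = -34$
$q = -10$ ($q = -8 - 2 = -10$)
$a{\left(p \right)} = \left(-12 + p\right) \left(5 + 2 p\right)$ ($a{\left(p \right)} = \left(p - 12\right) \left(p + \left(p + 5\right)\right) = \left(p - 12\right) \left(p + \left(5 + p\right)\right) = \left(-12 + p\right) \left(5 + 2 p\right)$)
$T{\left(55 \right)} - a{\left(39 \right)} = -34 - \left(-60 - 741 + 2 \cdot 39^{2}\right) = -34 - \left(-60 - 741 + 2 \cdot 1521\right) = -34 - \left(-60 - 741 + 3042\right) = -34 - 2241 = -2275$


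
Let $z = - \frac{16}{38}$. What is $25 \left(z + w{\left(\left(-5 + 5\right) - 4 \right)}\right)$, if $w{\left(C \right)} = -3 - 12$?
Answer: $- \frac{7325}{19} \approx -385.53$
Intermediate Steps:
$w{\left(C \right)} = -15$ ($w{\left(C \right)} = -3 - 12 = -15$)
$z = - \frac{8}{19}$ ($z = \left(-16\right) \frac{1}{38} = - \frac{8}{19} \approx -0.42105$)
$25 \left(z + w{\left(\left(-5 + 5\right) - 4 \right)}\right) = 25 \left(- \frac{8}{19} - 15\right) = 25 \left(- \frac{293}{19}\right) = - \frac{7325}{19}$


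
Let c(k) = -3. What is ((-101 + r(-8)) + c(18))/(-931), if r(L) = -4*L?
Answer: 72/931 ≈ 0.077336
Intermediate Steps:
((-101 + r(-8)) + c(18))/(-931) = ((-101 - 4*(-8)) - 3)/(-931) = ((-101 + 32) - 3)*(-1/931) = (-69 - 3)*(-1/931) = -72*(-1/931) = 72/931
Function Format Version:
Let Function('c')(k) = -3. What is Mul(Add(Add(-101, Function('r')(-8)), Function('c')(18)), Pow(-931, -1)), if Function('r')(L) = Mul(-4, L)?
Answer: Rational(72, 931) ≈ 0.077336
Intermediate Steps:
Mul(Add(Add(-101, Function('r')(-8)), Function('c')(18)), Pow(-931, -1)) = Mul(Add(Add(-101, Mul(-4, -8)), -3), Pow(-931, -1)) = Mul(Add(Add(-101, 32), -3), Rational(-1, 931)) = Mul(Add(-69, -3), Rational(-1, 931)) = Mul(-72, Rational(-1, 931)) = Rational(72, 931)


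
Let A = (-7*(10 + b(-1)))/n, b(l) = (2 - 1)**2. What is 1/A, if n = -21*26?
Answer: 78/11 ≈ 7.0909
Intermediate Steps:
b(l) = 1 (b(l) = 1**2 = 1)
n = -546
A = 11/78 (A = -7*(10 + 1)/(-546) = -7*11*(-1/546) = -77*(-1/546) = 11/78 ≈ 0.14103)
1/A = 1/(11/78) = 78/11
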